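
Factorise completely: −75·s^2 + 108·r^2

Pull out the common factor 3; 36·r^2 − 25·s^2 is a difference of squares.

3·(6·r + 5·s)·(6·r − 5·s)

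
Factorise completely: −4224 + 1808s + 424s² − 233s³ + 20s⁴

(4s + 11)(5s − 12)(s − 4)(s − 8)

By the rational root theorem, s = 8 is a root, so (s − 8) is a factor; dividing leaves 20s³ − 73s² − 160s + 528.
Next, s = −11/4 is a root, giving the factor (4s + 11) and quotient 5s² − 32s + 48.
The remaining quadratic factors as (5s − 12)(s − 4).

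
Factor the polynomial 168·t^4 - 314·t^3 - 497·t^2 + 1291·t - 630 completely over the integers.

Testing divisors of the constant over divisors of the leading coefficient, t = 9/7 is a root, giving the factor (7·t - 9) and quotient 24·t^3 - 14·t^2 - 89·t + 70.
Continuing, t = 7/4 is a root, so (4·t - 7) is a factor; dividing leaves 6·t^2 + 7·t - 10.
The remaining quadratic factors as (t + 2)(6·t - 5).

(4·t - 7)·(6·t - 5)·(7·t - 9)·(t + 2)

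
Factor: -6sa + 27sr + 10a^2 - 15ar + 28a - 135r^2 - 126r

-(3s - 5a - 15r - 14)(2a - 9r)

Group: -2a(3s - 5a - 15r - 14) + 9r(3s - 5a - 15r - 14); both groups contain (3s - 5a - 15r - 14).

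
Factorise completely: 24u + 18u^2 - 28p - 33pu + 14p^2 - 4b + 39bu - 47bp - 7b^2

-(7b - 2p + 3u + 4)(b + 7p - 6u)

Group: -b(7b - 2p + 3u + 4) + (-7p + 6u)(7b - 2p + 3u + 4); both groups contain (7b - 2p + 3u + 4).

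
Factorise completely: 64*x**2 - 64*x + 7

(8*x - 1)*(8*x - 7)

Need a pair with product 64·7 = 448 and sum -64: that's -8 and -56.
Split the middle term: 64*x**2 - 8*x - 56*x + 7 = 8*x*(8*x - 1) - 7*(8*x - 1).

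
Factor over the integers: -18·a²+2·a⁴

2·a²·(a+3)·(a-3)

Factor out 2·a², leaving a²-9, which is a difference of two squares.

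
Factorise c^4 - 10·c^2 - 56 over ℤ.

(c^2 + 4)·(c^2 - 14)

Substitute u = c^2 to get a quadratic in u, then factor.
c^2 - 14 is irreducible over ℤ (14 is not a perfect square).
c^2 + 4 is irreducible over ℤ (sum of squares).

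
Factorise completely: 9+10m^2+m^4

Substitute u = m^2 to get a quadratic in u, then factor.
m^2+9 is irreducible over ℤ (sum of squares).
m^2+1 is irreducible over ℤ (sum of squares).

(m^2+1)(m^2+9)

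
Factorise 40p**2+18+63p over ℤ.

Need a pair with product 40·18 = 720 and sum 63: that's 48 and 15.
Split the middle term: 40p**2+48p + 15p+18 = 8p(5p+6) + 3(5p+6).

(5p+6)(8p+3)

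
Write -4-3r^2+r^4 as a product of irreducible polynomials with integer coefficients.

Substitute u = r^2 to get a quadratic in u, then factor.
r^2+1 is irreducible over ℤ (sum of squares).
r^2-4 is a difference of squares.

(r+2)(r-2)(r^2+1)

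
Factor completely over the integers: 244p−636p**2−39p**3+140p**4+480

Trying the rational-root candidates, p = 8/5 is a root, so (5p−8) is a factor; dividing leaves 28p**3+37p**2−68p−60.
Next, p = −2 is a root, so (p+2) divides it; the quotient is 28p**2−19p−30.
The remaining quadratic factors as (4p+3)(7p−10).

(4p+3)(5p−8)(7p−10)(p+2)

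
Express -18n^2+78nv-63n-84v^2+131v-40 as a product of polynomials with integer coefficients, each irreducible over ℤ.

-(3n-7v+8)(6n-12v+5)

Group: -6n(3n-7v+8) + (12v-5)(3n-7v+8); both groups contain (3n-7v+8).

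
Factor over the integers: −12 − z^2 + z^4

Substitute u = z^2 to get a quadratic in u, then factor.
z^2 − 4 is a difference of squares.
z^2 + 3 is irreducible over ℤ (always positive, so no real roots).

(z + 2)*(z − 2)*(z^2 + 3)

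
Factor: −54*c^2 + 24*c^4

6*c^2*(2*c + 3)*(2*c − 3)

Every term has a factor of 6*c^2. Then 4*c^2 − 9 = (2*c)² − (3)².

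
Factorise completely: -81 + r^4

Write as (r^2)² − (9)², then factor r^2 - 9 once more.

(r + 3)(r - 3)(r^2 + 9)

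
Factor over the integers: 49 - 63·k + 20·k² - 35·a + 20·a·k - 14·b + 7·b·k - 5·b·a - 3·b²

Group: -3·b·(b - 4·k + 7) + (-5·a - 5·k + 7)·(b - 4·k + 7); both groups contain (b - 4·k + 7).

-(3·b + 5·a + 5·k - 7)·(b - 4·k + 7)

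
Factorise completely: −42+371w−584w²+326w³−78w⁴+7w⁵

(7w−1)(w−1)(w−3)(w²−7w+14)

By the rational root theorem, w = 1/7 is a root, so (7w−1) divides it; the quotient is w⁴−11w³+45w²−77w+42.
Next, w = 1 is a root, giving the factor (w−1) and quotient w³−10w²+35w−42.
Then w = 3 is a root, giving the factor (w−3) and quotient w²−7w+14.
The quadratic w²−7w+14 has discriminant −7 < 0 and is irreducible over ℤ.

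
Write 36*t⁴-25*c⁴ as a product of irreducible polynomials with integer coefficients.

Recognize a difference of squares with the parts 6*t² and 5*c².

(6*t²-5*c²)*(6*t²+5*c²)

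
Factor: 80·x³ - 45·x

5·x·(4·x + 3)·(4·x - 3)

Every term has a factor of 5·x. Then 16·x² - 9 = (4·x)² − (3)².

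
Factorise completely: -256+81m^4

(3m+4)(3m-4)(9m^2+16)

Difference of squares twice: with A = 3m and B = 4, A⁴ − B⁴ = (A² − B²)(A² + B²), and A² − B² factors again.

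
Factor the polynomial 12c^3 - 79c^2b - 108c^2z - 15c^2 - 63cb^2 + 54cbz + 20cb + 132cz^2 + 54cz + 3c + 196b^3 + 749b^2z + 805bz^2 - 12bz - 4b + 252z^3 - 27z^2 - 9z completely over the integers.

(3c - 4b - 9z)(c - 7b - 7z - 1)(4c + 7b + 4z - 1)

Group: 3c(4c^2 - 21cb - 24cz - 5c - 49b^2 - 77bz - 28z^2 + 3z + 1) + (-4b - 9z)(4c^2 - 21cb - 24cz - 5c - 49b^2 - 77bz - 28z^2 + 3z + 1); both groups contain (4c^2 - 21cb - 24cz - 5c - 49b^2 - 77bz - 28z^2 + 3z + 1), so (3c - 4b - 9z) is a factor with cofactor 4c^2 - 21cb - 24cz - 5c - 49b^2 - 77bz - 28z^2 + 3z + 1.
The cofactor groups again: 4c^2 - 21cb - 24cz - 5c - 49b^2 - 77bz - 28z^2 + 3z + 1 = 4c(c - 7b - 7z - 1) + (7b + 4z - 1)(c - 7b - 7z - 1); both groups contain (c - 7b - 7z - 1), giving (4c + 7b + 4z - 1)(c - 7b - 7z - 1).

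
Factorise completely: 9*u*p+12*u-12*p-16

(3*p+4)*(3*u-4)

Group as (9*u*p+12*u) + (-12*p-16) = 3*u*(3*p+4) - 4*(3*p+4).
Both groups share the factor (3*p+4).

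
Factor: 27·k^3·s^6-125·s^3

s^3·(3·k·s-5)·(9·k^2·s^2+15·k·s+25)

Pull out the common factor s^3, leaving 27·k^3·s^3-125.
Recognize a difference of cubes with the parts 3·k·s and 5.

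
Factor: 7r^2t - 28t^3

Factor out 7t, leaving r^2 - 4t^2, which is a difference of two squares.

7t(r + 2t)(r - 2t)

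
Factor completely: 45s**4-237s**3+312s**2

Pull out the common factor 3s**2, then factor the remaining trinomial.

3s**2(3s-8)(5s-13)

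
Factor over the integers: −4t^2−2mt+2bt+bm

(b−2t)(m+2t)

Group: b(m+2t) − 2t(m+2t); both groups contain (m+2t).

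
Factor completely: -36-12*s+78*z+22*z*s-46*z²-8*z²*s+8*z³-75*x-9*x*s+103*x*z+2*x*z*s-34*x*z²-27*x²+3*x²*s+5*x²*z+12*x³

(3*x-4*z+3)*(4*x-z+s+3)*(x+2*z-4)

Group: 3*x*(4*x²+7*x*z+x*s-13*x-2*z²+2*z*s+10*z-4*s-12) + (-4*z+3)*(4*x²+7*x*z+x*s-13*x-2*z²+2*z*s+10*z-4*s-12); both groups contain (4*x²+7*x*z+x*s-13*x-2*z²+2*z*s+10*z-4*s-12), so (3*x-4*z+3) is a factor with cofactor 4*x²+7*x*z+x*s-13*x-2*z²+2*z*s+10*z-4*s-12.
The cofactor groups again: 4*x²+7*x*z+x*s-13*x-2*z²+2*z*s+10*z-4*s-12 = 4*x*(x+2*z-4) + (-z+s+3)*(x+2*z-4); both groups contain (x+2*z-4), giving (4*x-z+s+3)*(x+2*z-4).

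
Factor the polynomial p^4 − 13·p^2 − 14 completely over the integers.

(p^2 + 1)·(p^2 − 14)

Substitute u = p^2 to get a quadratic in u, then factor.
p^2 − 14 is irreducible over ℤ (14 is not a perfect square).
p^2 + 1 is irreducible over ℤ (sum of squares).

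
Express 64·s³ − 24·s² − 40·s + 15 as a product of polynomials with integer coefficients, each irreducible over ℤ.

Group as (64·s³ − 40·s) + (−24·s² + 15) = 8·s·(8·s² − 5) − 3·(8·s² − 5).
Both groups share the factor (8·s² − 5).

(8·s − 3)·(8·s² − 5)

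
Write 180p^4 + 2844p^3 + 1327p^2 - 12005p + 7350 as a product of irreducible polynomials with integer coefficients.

(5p + 14)(6p - 5)(6p - 7)(p + 15)

Among the possible rational roots, p = 7/6 is a root, so (6p - 7) is a factor; dividing leaves 30p^3 + 509p^2 + 815p - 1050.
Next, p = -15 is a root, giving the factor (p + 15) and quotient 30p^2 + 59p - 70.
The remaining quadratic factors as (5p + 14)(6p - 5).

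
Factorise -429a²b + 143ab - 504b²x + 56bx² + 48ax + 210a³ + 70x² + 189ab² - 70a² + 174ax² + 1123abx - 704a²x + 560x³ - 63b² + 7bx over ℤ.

(14a - 9b + 10x)(3a - 8x - 1)(5a - 7b - 7x)

Group: 5a(42a² - 27ab - 82ax - 14a + 72bx + 9b - 80x² - 10x) + (-7b - 7x)(42a² - 27ab - 82ax - 14a + 72bx + 9b - 80x² - 10x); both groups contain (42a² - 27ab - 82ax - 14a + 72bx + 9b - 80x² - 10x), so (5a - 7b - 7x) is a factor with cofactor 42a² - 27ab - 82ax - 14a + 72bx + 9b - 80x² - 10x.
The cofactor groups again: 42a² - 27ab - 82ax - 14a + 72bx + 9b - 80x² - 10x = 14a(3a - 8x - 1) + (-9b + 10x)(3a - 8x - 1); both groups contain (3a - 8x - 1), giving (14a - 9b + 10x)(3a - 8x - 1).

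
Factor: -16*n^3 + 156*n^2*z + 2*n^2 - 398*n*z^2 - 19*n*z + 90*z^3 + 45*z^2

Group: 8*n*(-2*n^2 + 19*n*z - 45*z^2) + (-2*z - 1)*(-2*n^2 + 19*n*z - 45*z^2); both groups contain (-2*n^2 + 19*n*z - 45*z^2), so (8*n - 2*z - 1) is a factor with cofactor -2*n^2 + 19*n*z - 45*z^2.
The cofactor groups again: -2*n^2 + 19*n*z - 45*z^2 = -n*(2*n - 9*z) + 5*z*(2*n - 9*z); both groups contain (2*n - 9*z), giving -(n - 5*z)*(2*n - 9*z).

-(2*n - 9*z)*(8*n - 2*z - 1)*(n - 5*z)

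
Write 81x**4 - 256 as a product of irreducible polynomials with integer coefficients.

(3x)⁴ − (4)⁴ = ((3x)² − (4)²)((3x)² + (4)²); the first factor splits again, the second (9x**2 + 16) is irreducible.

(3x + 4)(3x - 4)(9x**2 + 16)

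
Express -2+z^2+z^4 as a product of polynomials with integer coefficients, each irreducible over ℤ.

Substitute u = z^2 to get a quadratic in u, then factor.
z^2+2 is irreducible over ℤ (always positive, so no real roots).
z^2-1 is a difference of squares.

(z+1)(z-1)(z^2+2)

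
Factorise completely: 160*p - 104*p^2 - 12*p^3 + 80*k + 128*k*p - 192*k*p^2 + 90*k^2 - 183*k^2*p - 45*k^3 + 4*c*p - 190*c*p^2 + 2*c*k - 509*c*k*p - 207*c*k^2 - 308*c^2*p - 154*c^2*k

Group: 14*c*(-11*c*k - 22*c*p - 3*k^2 - 12*k*p + 8*k - 12*p^2 + 16*p) + (15*k + p + 10)*(-11*c*k - 22*c*p - 3*k^2 - 12*k*p + 8*k - 12*p^2 + 16*p); both groups contain (-11*c*k - 22*c*p - 3*k^2 - 12*k*p + 8*k - 12*p^2 + 16*p), so (14*c + 15*k + p + 10) is a factor with cofactor -11*c*k - 22*c*p - 3*k^2 - 12*k*p + 8*k - 12*p^2 + 16*p.
The cofactor groups again: -11*c*k - 22*c*p - 3*k^2 - 12*k*p + 8*k - 12*p^2 + 16*p = -11*c*(k + 2*p) + (-3*k - 6*p + 8)*(k + 2*p); both groups contain (k + 2*p), giving -(11*c + 3*k + 6*p - 8)*(k + 2*p).

-(11*c + 3*k + 6*p - 8)*(14*c + 15*k + p + 10)*(k + 2*p)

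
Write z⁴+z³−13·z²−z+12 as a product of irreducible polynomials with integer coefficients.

(z+1)·(z+4)·(z−1)·(z−3)

Trying the rational-root candidates, z = −1 is a root, giving the factor (z+1) and quotient z³−13·z+12.
Continuing, z = 1 is a root, so (z−1) divides it; the quotient is z²+z−12.
The remaining quadratic factors as (z+4)(z−3).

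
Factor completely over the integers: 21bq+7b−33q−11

Group as (21bq+7b) + (−33q−11) = 7b(3q+1) − 11(3q+1).
Both groups share the factor (3q+1).

(3q+1)(7b−11)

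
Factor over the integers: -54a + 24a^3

6a(2a + 3)(2a - 3)

Factor out 6a, leaving 4a^2 - 9, which is a difference of two squares.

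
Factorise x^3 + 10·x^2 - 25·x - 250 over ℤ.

(x + 10)·(x + 5)·(x - 5)

Testing divisors of the constant over divisors of the leading coefficient, x = 5 is a root, so (x - 5) divides it; the quotient is x^2 + 15·x + 50.
The remaining quadratic factors as (x + 10)(x + 5).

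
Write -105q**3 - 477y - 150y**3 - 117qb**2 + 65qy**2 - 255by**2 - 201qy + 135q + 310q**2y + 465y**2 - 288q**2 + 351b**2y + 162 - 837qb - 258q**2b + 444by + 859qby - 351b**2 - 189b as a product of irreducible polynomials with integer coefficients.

Group: 7q(-15q**2 - 9qb + 55qy - 54q + 27by - 27b - 30y**2 + 57y - 27) + (13b + 5y - 6)(-15q**2 - 9qb + 55qy - 54q + 27by - 27b - 30y**2 + 57y - 27); both groups contain (-15q**2 - 9qb + 55qy - 54q + 27by - 27b - 30y**2 + 57y - 27), so (7q + 13b + 5y - 6) is a factor with cofactor -15q**2 - 9qb + 55qy - 54q + 27by - 27b - 30y**2 + 57y - 27.
The cofactor groups again: -15q**2 - 9qb + 55qy - 54q + 27by - 27b - 30y**2 + 57y - 27 = -q(15q + 9b - 10y + 9) + (3y - 3)(15q + 9b - 10y + 9); both groups contain (15q + 9b - 10y + 9), giving -(q - 3y + 3)(15q + 9b - 10y + 9).

-(7q + 13b + 5y - 6)(15q + 9b - 10y + 9)(q - 3y + 3)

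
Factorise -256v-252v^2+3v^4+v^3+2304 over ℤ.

(3v-8)(v+4)(v+8)(v-9)

Among the possible rational roots, v = -4 is a root, so (v+4) divides it; the quotient is 3v^3-11v^2-208v+576.
Continuing, v = 9 is a root, so (v-9) divides it; the quotient is 3v^2+16v-64.
The remaining quadratic factors as (v+8)(3v-8).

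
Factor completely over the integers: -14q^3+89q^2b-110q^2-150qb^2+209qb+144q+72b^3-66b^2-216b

Group: 2q(-7q^2+34qb-55q-24b^2+22b+72) - 3b(-7q^2+34qb-55q-24b^2+22b+72); both groups contain (-7q^2+34qb-55q-24b^2+22b+72), so (2q-3b) is a factor with cofactor -7q^2+34qb-55q-24b^2+22b+72.
The cofactor groups again: -7q^2+34qb-55q-24b^2+22b+72 = -7q(q-4b+9) + (6b+8)(q-4b+9); both groups contain (q-4b+9), giving -(7q-6b-8)(q-4b+9).

-(2q-3b)(q-4b+9)(7q-6b-8)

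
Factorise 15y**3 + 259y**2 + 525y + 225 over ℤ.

(3y + 5)(5y + 3)(y + 15)

Trying the rational-root candidates, y = −3/5 is a root, giving the factor (5y + 3) and quotient 3y**2 + 50y + 75.
The remaining quadratic factors as (3y + 5)(y + 15).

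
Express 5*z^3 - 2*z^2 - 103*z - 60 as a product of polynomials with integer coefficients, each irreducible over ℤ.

(5*z + 3)*(z + 4)*(z - 5)

Testing divisors of the constant over divisors of the leading coefficient, z = 5 is a root, so (z - 5) divides it; the quotient is 5*z^2 + 23*z + 12.
The remaining quadratic factors as (5*z + 3)(z + 4).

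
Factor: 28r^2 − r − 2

Need a pair with product 28·(−2) = −56 and sum −1: that's 7 and −8.
Split the middle term: 28r^2 + 7r − 8r − 2 = 7r(4r + 1) − 2(4r + 1).

(4r + 1)(7r − 2)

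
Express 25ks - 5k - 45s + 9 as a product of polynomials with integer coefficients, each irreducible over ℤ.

(5k - 9)(5s - 1)

Group as (25ks - 5k) + (-45s + 9) = 5k(5s - 1) - 9(5s - 1).
Both groups share the factor (5s - 1).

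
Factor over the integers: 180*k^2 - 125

Every term has a factor of 5. Then 36*k^2 - 25 = (6*k)² − (5)².

5*(6*k + 5)*(6*k - 5)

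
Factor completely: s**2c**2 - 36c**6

c**2(s - 6c**2)(s + 6c**2)

Every term has a factor of c**2; factoring it out leaves s**2 - 36c**4.
Recognize a difference of squares with the parts s and 6c**2.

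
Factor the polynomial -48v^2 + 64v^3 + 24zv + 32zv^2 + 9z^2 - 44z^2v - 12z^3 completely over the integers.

-(3z - 4v)(4z + 4v - 3)(z + 4v)

Group: z(-12z^2 + 4zv + 9z + 16v^2 - 12v) + 4v(-12z^2 + 4zv + 9z + 16v^2 - 12v); both groups contain (-12z^2 + 4zv + 9z + 16v^2 - 12v), so (z + 4v) is a factor with cofactor -12z^2 + 4zv + 9z + 16v^2 - 12v.
The cofactor groups again: -12z^2 + 4zv + 9z + 16v^2 - 12v = -3z(4z + 4v - 3) + 4v(4z + 4v - 3); both groups contain (4z + 4v - 3), giving -(3z - 4v)(4z + 4v - 3).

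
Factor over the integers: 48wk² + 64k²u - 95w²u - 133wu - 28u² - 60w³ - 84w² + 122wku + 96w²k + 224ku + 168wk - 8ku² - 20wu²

Group: 3w(-20w² + 32wk - 5wu - 28w + 16k² - 2ku + 56k - 7u) + 4u(-20w² + 32wk - 5wu - 28w + 16k² - 2ku + 56k - 7u); both groups contain (-20w² + 32wk - 5wu - 28w + 16k² - 2ku + 56k - 7u), so (3w + 4u) is a factor with cofactor -20w² + 32wk - 5wu - 28w + 16k² - 2ku + 56k - 7u.
The cofactor groups again: -20w² + 32wk - 5wu - 28w + 16k² - 2ku + 56k - 7u = -5w(4w - 8k + u) + (-2k - 7)(4w - 8k + u); both groups contain (4w - 8k + u), giving -(5w + 2k + 7)(4w - 8k + u).

-(4w - 8k + u)(5w + 2k + 7)(3w + 4u)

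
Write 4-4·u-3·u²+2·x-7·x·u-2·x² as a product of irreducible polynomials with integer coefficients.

Group: -x·(2·x+u+2) + (-3·u+2)·(2·x+u+2); both groups contain (2·x+u+2).

-(x+3·u-2)·(2·x+u+2)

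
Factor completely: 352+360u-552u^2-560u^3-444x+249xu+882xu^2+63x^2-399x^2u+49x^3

(7x-14u-11)(x-5u+4)(7x-8u-8)

Group: x(49x^2-154xu-133x+112u^2+200u+88) + (-5u+4)(49x^2-154xu-133x+112u^2+200u+88); both groups contain (49x^2-154xu-133x+112u^2+200u+88), so (x-5u+4) is a factor with cofactor 49x^2-154xu-133x+112u^2+200u+88.
The cofactor groups again: 49x^2-154xu-133x+112u^2+200u+88 = 7x(7x-8u-8) + (-14u-11)(7x-8u-8); both groups contain (7x-8u-8), giving (7x-14u-11)(7x-8u-8).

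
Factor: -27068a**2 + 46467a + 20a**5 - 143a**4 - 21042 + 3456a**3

By the rational root theorem, a = 7/5 is a root, giving the factor (5a - 7) and quotient 4a**4 - 23a**3 + 659a**2 - 4491a + 3006.
Continuing, a = 3/4 is a root, so (4a - 3) divides it; the quotient is a**3 - 5a**2 + 161a - 1002.
Next, a = 6 is a root, so (a - 6) is a factor; dividing leaves a**2 + a + 167.
The quadratic a**2 + a + 167 has discriminant -667 < 0 and is irreducible over ℤ.

(4a - 3)(5a - 7)(a - 6)(a**2 + a + 167)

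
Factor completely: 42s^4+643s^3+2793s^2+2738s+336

Among the possible rational roots, s = -1/7 is a root, so (7s+1) is a factor; dividing leaves 6s^3+91s^2+386s+336.
Continuing, s = -7/6 is a root, so (6s+7) is a factor; dividing leaves s^2+14s+48.
The remaining quadratic factors as (s+6)(s+8).

(6s+7)(7s+1)(s+6)(s+8)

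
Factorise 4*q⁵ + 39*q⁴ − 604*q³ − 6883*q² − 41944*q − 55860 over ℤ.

(4*q + 7)*(q + 15)*(q − 14)*(q² + 7*q + 38)

Among the possible rational roots, q = 14 is a root, so (q − 14) divides it; the quotient is 4*q⁴ + 95*q³ + 726*q² + 3281*q + 3990.
Then q = −7/4 is a root, so (4*q + 7) divides it; the quotient is q³ + 22*q² + 143*q + 570.
Then q = −15 is a root, giving the factor (q + 15) and quotient q² + 7*q + 38.
The quadratic q² + 7*q + 38 has discriminant −103 < 0 and is irreducible over ℤ.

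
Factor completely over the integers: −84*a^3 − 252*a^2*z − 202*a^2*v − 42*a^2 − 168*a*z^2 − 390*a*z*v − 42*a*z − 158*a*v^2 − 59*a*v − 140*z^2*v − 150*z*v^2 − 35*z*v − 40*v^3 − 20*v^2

Group: 2*a*(−42*a^2 − 42*a*z − 59*a*v − 35*z*v − 20*v^2) + (4*z + 2*v + 1)*(−42*a^2 − 42*a*z − 59*a*v − 35*z*v − 20*v^2); both groups contain (−42*a^2 − 42*a*z − 59*a*v − 35*z*v − 20*v^2), so (2*a + 4*z + 2*v + 1) is a factor with cofactor −42*a^2 − 42*a*z − 59*a*v − 35*z*v − 20*v^2.
The cofactor groups again: −42*a^2 − 42*a*z − 59*a*v − 35*z*v − 20*v^2 = −6*a*(7*a + 7*z + 4*v) − 5*v*(7*a + 7*z + 4*v); both groups contain (7*a + 7*z + 4*v), giving −(6*a + 5*v)*(7*a + 7*z + 4*v).

−(2*a + 4*z + 2*v + 1)*(6*a + 5*v)*(7*a + 7*z + 4*v)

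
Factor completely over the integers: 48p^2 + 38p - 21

(6p + 7)(8p - 3)

Need a pair with product 48·(-21) = -1008 and sum 38: that's -18 and 56.
Split the middle term: 48p^2 - 18p + 56p - 21 = 6p(8p - 3) + 7(8p - 3).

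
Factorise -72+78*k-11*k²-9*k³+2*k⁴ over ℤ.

(2*k-3)*(k+3)*(k-2)*(k-4)

By the rational root theorem, k = 4 is a root, so (k-4) is a factor; dividing leaves 2*k³-k²-15*k+18.
Continuing, k = 3/2 is a root, giving the factor (2*k-3) and quotient k²+k-6.
The remaining quadratic factors as (k-2)(k+3).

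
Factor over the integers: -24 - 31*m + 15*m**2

Need a pair with product 15·(-24) = -360 and sum -31: that's -40 and 9.
Split the middle term: 15*m**2 - 40*m + 9*m - 24 = 5*m*(3*m - 8) + 3*(3*m - 8).

(3*m - 8)*(5*m + 3)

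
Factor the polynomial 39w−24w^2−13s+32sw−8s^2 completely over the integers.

Group: −s(8s−8w+13) + 3w(8s−8w+13); both groups contain (8s−8w+13).

−(8s−8w+13)(s−3w)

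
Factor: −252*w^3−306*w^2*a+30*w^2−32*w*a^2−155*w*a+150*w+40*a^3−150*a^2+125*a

−(7*w−2*a+5)*(6*w+4*a−5)*(6*w+5*a)

Group: 6*w*(−42*w^2−23*w*a−30*w+10*a^2−25*a) + (4*a−5)*(−42*w^2−23*w*a−30*w+10*a^2−25*a); both groups contain (−42*w^2−23*w*a−30*w+10*a^2−25*a), so (6*w+4*a−5) is a factor with cofactor −42*w^2−23*w*a−30*w+10*a^2−25*a.
The cofactor groups again: −42*w^2−23*w*a−30*w+10*a^2−25*a = −6*w*(7*w−2*a+5) − 5*a*(7*w−2*a+5); both groups contain (7*w−2*a+5), giving −(6*w+5*a)*(7*w−2*a+5).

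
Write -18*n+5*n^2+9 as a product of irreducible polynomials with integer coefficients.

(5*n-3)*(n-3)

Need a pair with product 5·9 = 45 and sum -18: that's -15 and -3.
Split the middle term: 5*n^2-15*n - 3*n+9 = 5*n*(n-3) - 3*(n-3).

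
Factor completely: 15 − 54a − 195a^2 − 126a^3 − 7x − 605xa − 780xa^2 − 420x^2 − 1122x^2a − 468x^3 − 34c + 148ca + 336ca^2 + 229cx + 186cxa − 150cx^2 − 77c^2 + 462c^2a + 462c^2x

Group: 6x(77c^2 − 25cx + 56ca + 34c − 78x^2 − 109xa − 83x − 21a^2 − 36a − 15) + (6a − 1)(77c^2 − 25cx + 56ca + 34c − 78x^2 − 109xa − 83x − 21a^2 − 36a − 15); both groups contain (77c^2 − 25cx + 56ca + 34c − 78x^2 − 109xa − 83x − 21a^2 − 36a − 15), so (6x + 6a − 1) is a factor with cofactor 77c^2 − 25cx + 56ca + 34c − 78x^2 − 109xa − 83x − 21a^2 − 36a − 15.
The cofactor groups again: 77c^2 − 25cx + 56ca + 34c − 78x^2 − 109xa − 83x − 21a^2 − 36a − 15 = 7c(11c − 13x − 3a − 3) + (6x + 7a + 5)(11c − 13x − 3a − 3); both groups contain (11c − 13x − 3a − 3), giving (7c + 6x + 7a + 5)(11c − 13x − 3a − 3).

(11c − 13x − 3a − 3)(6x + 6a − 1)(7c + 6x + 7a + 5)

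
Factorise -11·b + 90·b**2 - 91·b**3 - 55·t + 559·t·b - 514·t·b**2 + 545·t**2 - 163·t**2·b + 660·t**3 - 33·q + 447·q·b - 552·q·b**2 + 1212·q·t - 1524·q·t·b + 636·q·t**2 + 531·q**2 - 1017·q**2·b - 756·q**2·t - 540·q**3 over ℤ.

Group: 3·q·(-180·q**2 + 48·q·t - 279·q·b + 177·q + 132·t**2 - 59·t·b + 109·t - 91·b**2 + 90·b - 11) + (5·t + b)·(-180·q**2 + 48·q·t - 279·q·b + 177·q + 132·t**2 - 59·t·b + 109·t - 91·b**2 + 90·b - 11); both groups contain (-180·q**2 + 48·q·t - 279·q·b + 177·q + 132·t**2 - 59·t·b + 109·t - 91·b**2 + 90·b - 11), so (3·q + 5·t + b) is a factor with cofactor -180·q**2 + 48·q·t - 279·q·b + 177·q + 132·t**2 - 59·t·b + 109·t - 91·b**2 + 90·b - 11.
The cofactor groups again: -180·q**2 + 48·q·t - 279·q·b + 177·q + 132·t**2 - 59·t·b + 109·t - 91·b**2 + 90·b - 11 = -15·q·(12·q - 12·t + 13·b - 11) + (-11·t - 7·b + 1)·(12·q - 12·t + 13·b - 11); both groups contain (12·q - 12·t + 13·b - 11), giving -(15·q + 11·t + 7·b - 1)·(12·q - 12·t + 13·b - 11).

-(12·q - 12·t + 13·b - 11)·(15·q + 11·t + 7·b - 1)·(3·q + 5·t + b)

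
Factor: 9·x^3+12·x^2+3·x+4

(3·x+4)·(3·x^2+1)

Group as (9·x^3+3·x) + (12·x^2+4) = 3·x·(3·x^2+1) + 4·(3·x^2+1).
Both groups share the factor (3·x^2+1).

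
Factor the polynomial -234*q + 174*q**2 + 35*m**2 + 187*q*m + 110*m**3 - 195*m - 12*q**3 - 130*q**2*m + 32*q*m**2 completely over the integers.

Group: 2*q*(-6*q**2 - 71*q*m + 78*q - 55*m**2 + 65*m) + (-2*m - 3)*(-6*q**2 - 71*q*m + 78*q - 55*m**2 + 65*m); both groups contain (-6*q**2 - 71*q*m + 78*q - 55*m**2 + 65*m), so (2*q - 2*m - 3) is a factor with cofactor -6*q**2 - 71*q*m + 78*q - 55*m**2 + 65*m.
The cofactor groups again: -6*q**2 - 71*q*m + 78*q - 55*m**2 + 65*m = -q*(6*q + 5*m) + (-11*m + 13)*(6*q + 5*m); both groups contain (6*q + 5*m), giving -(q + 11*m - 13)*(6*q + 5*m).

-(2*q - 2*m - 3)*(q + 11*m - 13)*(6*q + 5*m)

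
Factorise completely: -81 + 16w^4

(2w + 3)(2w - 3)(4w^2 + 9)

Write as (4w^2)² − (9)², then factor 4w^2 - 9 once more.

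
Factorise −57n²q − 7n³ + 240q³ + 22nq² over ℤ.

−(7n + 15q)(n + 8q)(n − 2q)

Group: n(−7n² − 71nq − 120q²) − 2q(−7n² − 71nq − 120q²); both groups contain (−7n² − 71nq − 120q²), so (n − 2q) is a factor with cofactor −7n² − 71nq − 120q².
The cofactor groups again: −7n² − 71nq − 120q² = −7n(n + 8q) − 15q(n + 8q); both groups contain (n + 8q), giving −(7n + 15q)(n + 8q).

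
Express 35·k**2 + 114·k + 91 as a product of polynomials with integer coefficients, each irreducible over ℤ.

Need a pair with product 35·91 = 3185 and sum 114: that's 49 and 65.
Split the middle term: 35·k**2 + 49·k + 65·k + 91 = 7·k·(5·k + 7) + 13·(5·k + 7).

(5·k + 7)·(7·k + 13)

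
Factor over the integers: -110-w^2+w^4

Substitute u = w^2 to get a quadratic in u, then factor.
w^2-11 is irreducible over ℤ (11 is not a perfect square).
w^2+10 is irreducible over ℤ (always positive, so no real roots).

(w^2+10)(w^2-11)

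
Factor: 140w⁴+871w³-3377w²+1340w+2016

(4w-7)(5w-8)(7w+4)(w+9)

By the rational root theorem, w = 7/4 is a root, so (4w-7) divides it; the quotient is 35w³+279w²-356w-288.
Then w = -9 is a root, so (w+9) is a factor; dividing leaves 35w²-36w-32.
The remaining quadratic factors as (5w-8)(7w+4).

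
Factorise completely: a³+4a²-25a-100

(a+4)(a+5)(a-5)

Testing divisors of the constant over divisors of the leading coefficient, a = 5 is a root, so (a-5) divides it; the quotient is a²+9a+20.
The remaining quadratic factors as (a+4)(a+5).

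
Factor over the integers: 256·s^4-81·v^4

(4·s+3·v)·(4·s-3·v)·(16·s^2+9·v^2)

Difference of squares twice: with A = 4·s and B = 3·v, A⁴ − B⁴ = (A² − B²)(A² + B²), and A² − B² factors again.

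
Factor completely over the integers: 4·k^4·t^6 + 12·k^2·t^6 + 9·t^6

Pull out the common factor t^6, leaving 4·k^4 + 12·k^2 + 9.
Recognize a perfect-square trinomial with the parts 2·k^2 and 3.

t^6·(2·k^2 + 3)^2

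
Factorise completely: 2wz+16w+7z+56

(2w+7)(z+8)

Group as (2wz+16w) + (7z+56) = 2w(z+8) + 7(z+8).
Both groups share the factor (z+8).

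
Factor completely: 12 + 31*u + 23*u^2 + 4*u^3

(4*u + 3)*(u + 1)*(u + 4)

Trying the rational-root candidates, u = -3/4 is a root, so (4*u + 3) is a factor; dividing leaves u^2 + 5*u + 4.
The remaining quadratic factors as (u + 1)(u + 4).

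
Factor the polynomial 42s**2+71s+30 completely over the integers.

Need a pair with product 42·30 = 1260 and sum 71: that's 35 and 36.
Split the middle term: 42s**2+35s + 36s+30 = 7s(6s+5) + 6(6s+5).

(6s+5)(7s+6)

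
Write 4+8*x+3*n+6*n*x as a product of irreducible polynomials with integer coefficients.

Group as (6*n*x+3*n) + (8*x+4) = 3*n*(2*x+1) + 4*(2*x+1).
Both groups share the factor (2*x+1).

(2*x+1)*(3*n+4)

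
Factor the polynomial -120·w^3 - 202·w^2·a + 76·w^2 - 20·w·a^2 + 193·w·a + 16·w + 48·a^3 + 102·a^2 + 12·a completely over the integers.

-(5·w - 2·a - 4)·(4·w + 3·a)·(6·w + 8·a + 1)

Group: 5·w·(-24·w^2 - 50·w·a - 4·w - 24·a^2 - 3·a) + (-2·a - 4)·(-24·w^2 - 50·w·a - 4·w - 24·a^2 - 3·a); both groups contain (-24·w^2 - 50·w·a - 4·w - 24·a^2 - 3·a), so (5·w - 2·a - 4) is a factor with cofactor -24·w^2 - 50·w·a - 4·w - 24·a^2 - 3·a.
The cofactor groups again: -24·w^2 - 50·w·a - 4·w - 24·a^2 - 3·a = -6·w·(4·w + 3·a) + (-8·a - 1)·(4·w + 3·a); both groups contain (4·w + 3·a), giving -(6·w + 8·a + 1)·(4·w + 3·a).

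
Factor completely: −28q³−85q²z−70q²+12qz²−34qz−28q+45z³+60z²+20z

Group: 7q(−4q²−15qz−10q−9z²−12z−4) − 5z(−4q²−15qz−10q−9z²−12z−4); both groups contain (−4q²−15qz−10q−9z²−12z−4), so (7q−5z) is a factor with cofactor −4q²−15qz−10q−9z²−12z−4.
The cofactor groups again: −4q²−15qz−10q−9z²−12z−4 = −q(4q+3z+2) + (−3z−2)(4q+3z+2); both groups contain (4q+3z+2), giving −(q+3z+2)(4q+3z+2).

−(4q+3z+2)(7q−5z)(q+3z+2)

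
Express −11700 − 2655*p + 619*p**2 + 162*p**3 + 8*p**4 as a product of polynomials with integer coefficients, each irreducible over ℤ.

(2*p + 15)*(4*p + 15)*(p + 13)*(p − 4)

Among the possible rational roots, p = −13 is a root, so (p + 13) is a factor; dividing leaves 8*p**3 + 58*p**2 − 135*p − 900.
Next, p = −15/2 is a root, so (2*p + 15) divides it; the quotient is 4*p**2 − p − 60.
The remaining quadratic factors as (p − 4)(4*p + 15).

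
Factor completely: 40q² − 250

Factor out 10, leaving 4q² − 25, which is a difference of two squares.

10(2q + 5)(2q − 5)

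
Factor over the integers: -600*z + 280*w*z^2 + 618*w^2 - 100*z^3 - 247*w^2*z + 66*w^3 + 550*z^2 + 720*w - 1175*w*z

(11*w - 10*z + 15)*(6*w - 5*z)*(w - 2*z + 8)

Group: 6*w*(11*w^2 - 32*w*z + 103*w + 20*z^2 - 110*z + 120) - 5*z*(11*w^2 - 32*w*z + 103*w + 20*z^2 - 110*z + 120); both groups contain (11*w^2 - 32*w*z + 103*w + 20*z^2 - 110*z + 120), so (6*w - 5*z) is a factor with cofactor 11*w^2 - 32*w*z + 103*w + 20*z^2 - 110*z + 120.
The cofactor groups again: 11*w^2 - 32*w*z + 103*w + 20*z^2 - 110*z + 120 = w*(11*w - 10*z + 15) + (-2*z + 8)*(11*w - 10*z + 15); both groups contain (11*w - 10*z + 15), giving (w - 2*z + 8)*(11*w - 10*z + 15).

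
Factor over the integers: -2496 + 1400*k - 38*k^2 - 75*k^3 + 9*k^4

By the rational root theorem, k = -13/3 is a root, so (3*k + 13) is a factor; dividing leaves 3*k^3 - 38*k^2 + 152*k - 192.
Next, k = 6 is a root, so (k - 6) is a factor; dividing leaves 3*k^2 - 20*k + 32.
The remaining quadratic factors as (k - 4)(3*k - 8).

(3*k + 13)*(3*k - 8)*(k - 4)*(k - 6)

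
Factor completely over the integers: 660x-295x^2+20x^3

5x(4x-11)(x-12)

Pull out the common factor 5x, then factor the remaining trinomial.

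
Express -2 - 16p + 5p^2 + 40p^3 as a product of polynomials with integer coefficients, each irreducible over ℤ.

Group as (40p^3 - 16p) + (5p^2 - 2) = 8p(5p^2 - 2) + (5p^2 - 2).
Both groups share the factor (5p^2 - 2).

(8p + 1)(5p^2 - 2)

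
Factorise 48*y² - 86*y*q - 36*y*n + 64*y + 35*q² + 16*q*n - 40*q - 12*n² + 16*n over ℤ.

Group: 8*y*(6*y - 7*q - 6*n + 8) + (-5*q + 2*n)*(6*y - 7*q - 6*n + 8); both groups contain (6*y - 7*q - 6*n + 8).

(6*y - 7*q - 6*n + 8)*(8*y - 5*q + 2*n)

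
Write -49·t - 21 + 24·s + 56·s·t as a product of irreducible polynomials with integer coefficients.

(7·t + 3)·(8·s - 7)

Group as (56·s·t + 24·s) + (-49·t - 21) = 8·s·(7·t + 3) - 7·(7·t + 3).
Both groups share the factor (7·t + 3).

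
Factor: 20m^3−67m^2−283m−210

(4m+5)(5m+7)(m−6)

Testing divisors of the constant over divisors of the leading coefficient, m = −5/4 is a root, so (4m+5) divides it; the quotient is 5m^2−23m−42.
The remaining quadratic factors as (5m+7)(m−6).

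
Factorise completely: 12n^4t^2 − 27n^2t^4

Factor out 3n^2t^2, leaving 4n^2 − 9t^2, which is a difference of two squares.

3n^2t^2(2n + 3t)(2n − 3t)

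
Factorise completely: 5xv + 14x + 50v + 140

Group as (5xv + 14x) + (50v + 140) = x(5v + 14) + 10(5v + 14).
Both groups share the factor (5v + 14).

(5v + 14)(x + 10)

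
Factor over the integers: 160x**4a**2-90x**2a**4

Every term has a factor of 10x**2a**2. Then 16x**2-9a**2 = (4x)² − (3a)².

10a**2x**2(4x-3a)(4x+3a)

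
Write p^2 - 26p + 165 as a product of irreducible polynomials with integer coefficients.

Two integers with product 165 and sum -26 are -15 and -11.

(p - 11)(p - 15)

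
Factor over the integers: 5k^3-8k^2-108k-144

By the rational root theorem, k = -2 is a root, giving the factor (k+2) and quotient 5k^2-18k-72.
The remaining quadratic factors as (5k+12)(k-6).

(5k+12)(k+2)(k-6)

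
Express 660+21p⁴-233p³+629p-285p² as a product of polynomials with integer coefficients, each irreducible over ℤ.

(3p-5)(7p+11)(p+1)(p-12)

Testing divisors of the constant over divisors of the leading coefficient, p = -11/7 is a root, so (7p+11) divides it; the quotient is 3p³-38p²+19p+60.
Continuing, p = 5/3 is a root, so (3p-5) is a factor; dividing leaves p²-11p-12.
The remaining quadratic factors as (p+1)(p-12).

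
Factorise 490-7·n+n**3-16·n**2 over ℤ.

(n+5)·(n-14)·(n-7)

Trying the rational-root candidates, n = -5 is a root, giving the factor (n+5) and quotient n**2-21·n+98.
The remaining quadratic factors as (n-7)(n-14).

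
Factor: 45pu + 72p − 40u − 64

Group as (45pu + 72p) + (−40u − 64) = 9p(5u + 8) − 8(5u + 8).
Both groups share the factor (5u + 8).

(5u + 8)(9p − 8)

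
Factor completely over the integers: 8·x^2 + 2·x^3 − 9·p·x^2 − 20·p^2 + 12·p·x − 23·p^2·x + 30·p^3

Group: 5·p·(6·p^2 − 7·p·x − 4·p + x^2 + 4·x) + 2·x·(6·p^2 − 7·p·x − 4·p + x^2 + 4·x); both groups contain (6·p^2 − 7·p·x − 4·p + x^2 + 4·x), so (5·p + 2·x) is a factor with cofactor 6·p^2 − 7·p·x − 4·p + x^2 + 4·x.
The cofactor groups again: 6·p^2 − 7·p·x − 4·p + x^2 + 4·x = 6·p·(p − x) + (−x − 4)·(p − x); both groups contain (p − x), giving (6·p − x − 4)·(p − x).

(5·p + 2·x)·(6·p − x − 4)·(p − x)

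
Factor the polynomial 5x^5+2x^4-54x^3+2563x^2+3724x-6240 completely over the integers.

Trying the rational-root candidates, x = -12/5 is a root, so (5x+12) divides it; the quotient is x^4-2x^3-6x^2+527x-520.
Continuing, x = 1 is a root, so (x-1) is a factor; dividing leaves x^3-x^2-7x+520.
Next, x = -8 is a root, so (x+8) is a factor; dividing leaves x^2-9x+65.
The quadratic x^2-9x+65 has discriminant -179 < 0 and is irreducible over ℤ.

(5x+12)(x+8)(x-1)(x^2-9x+65)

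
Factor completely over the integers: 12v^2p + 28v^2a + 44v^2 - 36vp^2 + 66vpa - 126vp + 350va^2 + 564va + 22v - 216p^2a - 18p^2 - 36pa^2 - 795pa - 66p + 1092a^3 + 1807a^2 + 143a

(2v + 12a + 1)(2v - 6p + 13a)(3p + 7a + 11)

Group: 2v(6vp + 14va + 22v + 36pa + 3p + 84a^2 + 139a + 11) + (-6p + 13a)(6vp + 14va + 22v + 36pa + 3p + 84a^2 + 139a + 11); both groups contain (6vp + 14va + 22v + 36pa + 3p + 84a^2 + 139a + 11), so (2v - 6p + 13a) is a factor with cofactor 6vp + 14va + 22v + 36pa + 3p + 84a^2 + 139a + 11.
The cofactor groups again: 6vp + 14va + 22v + 36pa + 3p + 84a^2 + 139a + 11 = 3p(2v + 12a + 1) + (7a + 11)(2v + 12a + 1); both groups contain (2v + 12a + 1), giving (3p + 7a + 11)(2v + 12a + 1).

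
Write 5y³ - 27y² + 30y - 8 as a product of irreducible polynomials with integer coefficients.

(5y - 2)(y - 1)(y - 4)

Trying the rational-root candidates, y = 2/5 is a root, giving the factor (5y - 2) and quotient y² - 5y + 4.
The remaining quadratic factors as (y - 4)(y - 1).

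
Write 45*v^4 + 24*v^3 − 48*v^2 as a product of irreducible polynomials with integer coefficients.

3*v^2*(3*v + 4)*(5*v − 4)

Pull out the common factor 3*v^2, then factor the remaining trinomial.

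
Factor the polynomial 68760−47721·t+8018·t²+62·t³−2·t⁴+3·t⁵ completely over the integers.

(3·t−8)·(t+15)·(t−3)·(t²−10·t+191)

Testing divisors of the constant over divisors of the leading coefficient, t = 8/3 is a root, so (3·t−8) is a factor; dividing leaves t⁴+2·t³+26·t²+2742·t−8595.
Continuing, t = 3 is a root, so (t−3) divides it; the quotient is t³+5·t²+41·t+2865.
Then t = −15 is a root, giving the factor (t+15) and quotient t²−10·t+191.
The quadratic t²−10·t+191 has discriminant −664 < 0 and is irreducible over ℤ.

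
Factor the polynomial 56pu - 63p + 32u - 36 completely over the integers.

Group as (56pu - 63p) + (32u - 36) = 7p(8u - 9) + 4(8u - 9).
Both groups share the factor (8u - 9).

(7p + 4)(8u - 9)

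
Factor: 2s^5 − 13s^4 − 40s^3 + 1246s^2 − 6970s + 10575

(2s − 5)(s + 9)(s − 5)(s^2 − 8s + 47)

Among the possible rational roots, s = 5/2 is a root, so (2s − 5) divides it; the quotient is s^4 − 4s^3 − 30s^2 + 548s − 2115.
Continuing, s = −9 is a root, so (s + 9) is a factor; dividing leaves s^3 − 13s^2 + 87s − 235.
Next, s = 5 is a root, so (s − 5) divides it; the quotient is s^2 − 8s + 47.
The quadratic s^2 − 8s + 47 has discriminant −124 < 0 and is irreducible over ℤ.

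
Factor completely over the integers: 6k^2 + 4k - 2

Pull out the common factor 2, then factor the remaining trinomial.

2(3k - 1)(k + 1)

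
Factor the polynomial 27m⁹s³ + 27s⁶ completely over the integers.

Pull out the common factor 27s³, leaving m⁹ + s³.
Recognize a sum of cubes with the parts s and m³.

27s³(m³ + s)(m⁶ - m³s + s²)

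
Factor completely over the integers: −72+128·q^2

Pull out the common factor 8; 16·q^2−9 is a difference of squares.

8·(4·q+3)·(4·q−3)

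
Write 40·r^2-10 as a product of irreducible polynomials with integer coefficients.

Pull out the common factor 10; 4·r^2-1 is a difference of squares.

10·(2·r+1)·(2·r-1)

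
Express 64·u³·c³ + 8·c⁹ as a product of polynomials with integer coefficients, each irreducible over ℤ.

Pull out the common factor 8·c³, leaving 8·u³ + c⁶.
Recognize a sum of cubes with the parts c² and 2·u.

8·c³·(2·u + c²)·(4·u² - 2·u·c² + c⁴)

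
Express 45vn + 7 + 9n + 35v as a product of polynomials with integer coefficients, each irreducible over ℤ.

(5v + 1)(9n + 7)

Group as (45vn + 35v) + (9n + 7) = 5v(9n + 7) + (9n + 7).
Both groups share the factor (9n + 7).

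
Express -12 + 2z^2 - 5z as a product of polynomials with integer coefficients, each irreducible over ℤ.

Need a pair with product 2·(-12) = -24 and sum -5: that's -8 and 3.
Split the middle term: 2z^2 - 8z + 3z - 12 = 2z(z - 4) + 3(z - 4).

(2z + 3)(z - 4)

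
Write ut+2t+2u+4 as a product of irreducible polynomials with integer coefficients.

(t+2)(u+2)

Group as (ut+2u) + (2t+4) = u(t+2) + 2(t+2).
Both groups share the factor (t+2).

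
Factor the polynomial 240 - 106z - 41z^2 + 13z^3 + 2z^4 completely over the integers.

(2z - 5)(z + 3)(z + 8)(z - 2)

Among the possible rational roots, z = -8 is a root, so (z + 8) is a factor; dividing leaves 2z^3 - 3z^2 - 17z + 30.
Then z = 2 is a root, so (z - 2) divides it; the quotient is 2z^2 + z - 15.
The remaining quadratic factors as (z + 3)(2z - 5).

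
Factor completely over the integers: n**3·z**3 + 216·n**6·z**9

n**3·z**3·(6·n·z**2 + 1)·(36·n**2·z**4 − 6·n·z**2 + 1)

Every term has a factor of n**3·z**3; factoring it out leaves 216·n**3·z**6 + 1.
Recognize a sum of cubes with the parts 1 and 6·n·z**2.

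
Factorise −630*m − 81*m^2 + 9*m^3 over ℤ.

9*m*(m + 5)*(m − 14)

Pull out the common factor 9*m, then factor the remaining trinomial.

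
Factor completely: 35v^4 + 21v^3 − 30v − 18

Group as (35v^4 − 30v) + (21v^3 − 18) = 5v(7v^3 − 6) + 3(7v^3 − 6).
Both groups share the factor (7v^3 − 6).

(5v + 3)(7v^3 − 6)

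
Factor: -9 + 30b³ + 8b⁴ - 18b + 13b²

Trying the rational-root candidates, b = 3/4 is a root, so (4b - 3) is a factor; dividing leaves 2b³ + 9b² + 10b + 3.
Continuing, b = -1 is a root, so (b + 1) divides it; the quotient is 2b² + 7b + 3.
The remaining quadratic factors as (b + 3)(2b + 1).

(2b + 1)(4b - 3)(b + 1)(b + 3)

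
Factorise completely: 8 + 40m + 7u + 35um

Group as (35um + 7u) + (40m + 8) = 7u(5m + 1) + 8(5m + 1).
Both groups share the factor (5m + 1).

(5m + 1)(7u + 8)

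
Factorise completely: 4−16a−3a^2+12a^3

Group as (12a^3−16a) + (−3a^2+4) = 4a(3a^2−4) − (3a^2−4).
Both groups share the factor (3a^2−4).

(4a−1)(3a^2−4)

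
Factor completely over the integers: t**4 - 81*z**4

(t)⁴ − (3*z)⁴ = ((t)² − (3*z)²)((t)² + (3*z)²); the first factor splits again, the second (t**2 + 9*z**2) is irreducible.

(t + 3*z)*(t - 3*z)*(t**2 + 9*z**2)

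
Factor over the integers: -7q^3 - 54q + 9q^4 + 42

Group as (9q^4 - 54q) + (-7q^3 + 42) = 9q(q^3 - 6) - 7(q^3 - 6).
Both groups share the factor (q^3 - 6).

(9q - 7)(q^3 - 6)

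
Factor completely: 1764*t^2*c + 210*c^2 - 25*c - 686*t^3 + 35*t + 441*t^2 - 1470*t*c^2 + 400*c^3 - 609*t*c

Group: 14*t*(-49*t^2 + 91*t*c + 35*t - 40*c^2 - 25*c) + (-10*c + 1)*(-49*t^2 + 91*t*c + 35*t - 40*c^2 - 25*c); both groups contain (-49*t^2 + 91*t*c + 35*t - 40*c^2 - 25*c), so (14*t - 10*c + 1) is a factor with cofactor -49*t^2 + 91*t*c + 35*t - 40*c^2 - 25*c.
The cofactor groups again: -49*t^2 + 91*t*c + 35*t - 40*c^2 - 25*c = -7*t*(7*t - 5*c) + (8*c + 5)*(7*t - 5*c); both groups contain (7*t - 5*c), giving -(7*t - 8*c - 5)*(7*t - 5*c).

-(14*t - 10*c + 1)*(7*t - 5*c)*(7*t - 8*c - 5)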